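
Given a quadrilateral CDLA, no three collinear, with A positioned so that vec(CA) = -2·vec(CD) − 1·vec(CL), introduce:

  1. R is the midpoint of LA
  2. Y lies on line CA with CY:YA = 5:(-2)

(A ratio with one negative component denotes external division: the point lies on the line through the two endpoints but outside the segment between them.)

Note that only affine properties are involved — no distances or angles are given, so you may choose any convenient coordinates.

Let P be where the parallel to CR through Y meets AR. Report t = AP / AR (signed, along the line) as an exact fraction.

Work in coordinates with C = (0, 0), D = (1, 0), L = (0, 1), A = (-2, -1).
1. R is the midpoint of LA ⇒ R = (-1, 0)
2. Y lies on line CA with CY:YA = 5:(-2) ⇒ Y = (-10/3, -5/3)
through Y parallel to CR: direction (-1, 0); meets AR at P = (-8/3, -5/3)
P = A + t·(R−A) with t = -2/3

t = -2/3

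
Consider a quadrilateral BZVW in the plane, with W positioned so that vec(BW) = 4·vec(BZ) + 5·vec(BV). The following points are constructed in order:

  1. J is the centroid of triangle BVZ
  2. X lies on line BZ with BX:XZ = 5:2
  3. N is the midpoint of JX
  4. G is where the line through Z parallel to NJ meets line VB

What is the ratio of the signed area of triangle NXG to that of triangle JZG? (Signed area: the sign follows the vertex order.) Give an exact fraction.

[NXG]:[JZG] = 4/21

Work in coordinates with B = (0, 0), Z = (1, 0), V = (0, 1), W = (4, 5).
1. J is the centroid of triangle BVZ ⇒ J = (1/3, 1/3)
2. X lies on line BZ with BX:XZ = 5:2 ⇒ X = (5/7, 0)
3. N is the midpoint of JX ⇒ N = (11/21, 1/6)
4. G is where the line through Z parallel to NJ meets line VB ⇒ G = (0, 7/8)
2·[NXG] = 1/21, 2·[JZG] = 1/4
[NXG]:[JZG] = 1/21:1/4 = 4/21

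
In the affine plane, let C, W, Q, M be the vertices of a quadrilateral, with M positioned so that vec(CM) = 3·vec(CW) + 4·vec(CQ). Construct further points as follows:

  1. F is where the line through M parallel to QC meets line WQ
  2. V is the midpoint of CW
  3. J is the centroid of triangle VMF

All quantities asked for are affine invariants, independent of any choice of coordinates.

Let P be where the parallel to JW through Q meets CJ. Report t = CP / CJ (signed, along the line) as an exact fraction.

t = -7/4

Choose coordinates C = (0, 0), W = (1, 0), Q = (0, 1), M = (3, 4).
1. F is where the line through M parallel to QC meets line WQ ⇒ F = (3, -2)
2. V is the midpoint of CW ⇒ V = (1/2, 0)
3. J is the centroid of triangle VMF ⇒ J = (13/6, 2/3)
through Q parallel to JW: direction (-7/6, -2/3); meets CJ at P = (-91/24, -7/6)
P = C + t·(J−C) with t = -7/4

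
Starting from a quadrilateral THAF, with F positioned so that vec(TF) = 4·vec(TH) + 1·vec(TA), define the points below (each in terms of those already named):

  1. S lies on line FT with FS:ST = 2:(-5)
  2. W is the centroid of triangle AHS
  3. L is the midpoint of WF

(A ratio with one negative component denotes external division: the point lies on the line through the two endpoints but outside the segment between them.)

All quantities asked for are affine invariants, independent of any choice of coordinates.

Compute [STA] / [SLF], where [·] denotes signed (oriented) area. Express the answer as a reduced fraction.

[STA]:[SLF] = -20

Assign T = (0, 0), H = (1, 0), A = (0, 1), F = (4, 1) — the answer is frame-independent, so this choice is without loss of generality.
1. S lies on line FT with FS:ST = 2:(-5) ⇒ S = (20/3, 5/3)
2. W is the centroid of triangle AHS ⇒ W = (23/9, 8/9)
3. L is the midpoint of WF ⇒ L = (59/18, 17/18)
2·[STA] = -20/3, 2·[SLF] = 1/3
[STA]:[SLF] = -20/3:1/3 = -20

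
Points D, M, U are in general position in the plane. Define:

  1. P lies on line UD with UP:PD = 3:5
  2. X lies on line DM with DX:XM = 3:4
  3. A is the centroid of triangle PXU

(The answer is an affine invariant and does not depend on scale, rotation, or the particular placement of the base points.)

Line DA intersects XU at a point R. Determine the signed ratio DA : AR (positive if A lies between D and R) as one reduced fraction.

DA:AR = 7

Assign D = (0, 0), M = (1, 0), U = (0, 1) — the answer is frame-independent, so this choice is without loss of generality.
1. P lies on line UD with UP:PD = 3:5 ⇒ P = (0, 5/8)
2. X lies on line DM with DX:XM = 3:4 ⇒ X = (3/7, 0)
3. A is the centroid of triangle PXU ⇒ A = (1/7, 13/24)
line DA meets XU at R = (8/49, 13/21)
A = D + t·(R−D) with t = 7/8, so DA:AR = 7/8:1/8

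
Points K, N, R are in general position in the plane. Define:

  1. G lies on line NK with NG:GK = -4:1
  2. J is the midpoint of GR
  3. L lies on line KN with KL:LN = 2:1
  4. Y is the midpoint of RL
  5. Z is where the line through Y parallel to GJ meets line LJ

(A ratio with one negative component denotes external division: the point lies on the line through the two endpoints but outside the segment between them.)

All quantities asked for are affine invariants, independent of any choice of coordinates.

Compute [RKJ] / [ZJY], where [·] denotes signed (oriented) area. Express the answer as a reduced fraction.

Work in coordinates with K = (0, 0), N = (1, 0), R = (0, 1).
1. G lies on line NK with NG:GK = -4:1 ⇒ G = (-1/3, 0)
2. J is the midpoint of GR ⇒ J = (-1/6, 1/2)
3. L lies on line KN with KL:LN = 2:1 ⇒ L = (2/3, 0)
4. Y is the midpoint of RL ⇒ Y = (1/3, 1/2)
5. Z is where the line through Y parallel to GJ meets line LJ ⇒ Z = (1/4, 1/4)
2·[RKJ] = -1/6, 2·[ZJY] = -1/8
[RKJ]:[ZJY] = -1/6:-1/8 = 4/3

[RKJ]:[ZJY] = 4/3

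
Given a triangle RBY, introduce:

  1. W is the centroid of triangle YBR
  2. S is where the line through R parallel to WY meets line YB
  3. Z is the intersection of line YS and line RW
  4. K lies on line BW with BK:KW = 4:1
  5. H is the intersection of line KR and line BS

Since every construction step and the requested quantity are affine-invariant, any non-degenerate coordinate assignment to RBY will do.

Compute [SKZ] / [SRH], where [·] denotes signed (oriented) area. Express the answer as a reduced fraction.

[SKZ]:[SRH] = 11/45

Choose coordinates R = (0, 0), B = (1, 0), Y = (0, 1).
1. W is the centroid of triangle YBR ⇒ W = (1/3, 1/3)
2. S is where the line through R parallel to WY meets line YB ⇒ S = (-1, 2)
3. Z is the intersection of line YS and line RW ⇒ Z = (1/2, 1/2)
4. K lies on line BW with BK:KW = 4:1 ⇒ K = (7/15, 4/15)
5. H is the intersection of line KR and line BS ⇒ H = (7/11, 4/11)
2·[SKZ] = 2/5, 2·[SRH] = 18/11
[SKZ]:[SRH] = 2/5:18/11 = 11/45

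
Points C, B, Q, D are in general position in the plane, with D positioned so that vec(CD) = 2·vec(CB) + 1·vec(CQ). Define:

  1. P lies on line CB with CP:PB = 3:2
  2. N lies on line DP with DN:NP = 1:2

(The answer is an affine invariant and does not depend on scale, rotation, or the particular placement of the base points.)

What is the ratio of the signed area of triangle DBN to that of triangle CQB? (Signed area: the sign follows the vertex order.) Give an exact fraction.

[DBN]:[CQB] = 2/15

Choose coordinates C = (0, 0), B = (1, 0), Q = (0, 1), D = (2, 1).
1. P lies on line CB with CP:PB = 3:2 ⇒ P = (3/5, 0)
2. N lies on line DP with DN:NP = 1:2 ⇒ N = (23/15, 2/3)
2·[DBN] = -2/15, 2·[CQB] = -1
[DBN]:[CQB] = -2/15:-1 = 2/15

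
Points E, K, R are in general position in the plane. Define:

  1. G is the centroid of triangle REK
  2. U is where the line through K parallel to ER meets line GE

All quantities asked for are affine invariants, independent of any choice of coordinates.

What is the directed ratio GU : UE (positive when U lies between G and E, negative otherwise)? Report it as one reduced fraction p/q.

GU:UE = -2/3

Set E = (0, 0), K = (1, 0), R = (0, 1); any affine frame gives the same invariant.
1. G is the centroid of triangle REK ⇒ G = (1/3, 1/3)
2. U is where the line through K parallel to ER meets line GE ⇒ U = (1, 1)
U = G + t·(E−G) with t = -2, so GU:UE = t:(1−t) = -2:3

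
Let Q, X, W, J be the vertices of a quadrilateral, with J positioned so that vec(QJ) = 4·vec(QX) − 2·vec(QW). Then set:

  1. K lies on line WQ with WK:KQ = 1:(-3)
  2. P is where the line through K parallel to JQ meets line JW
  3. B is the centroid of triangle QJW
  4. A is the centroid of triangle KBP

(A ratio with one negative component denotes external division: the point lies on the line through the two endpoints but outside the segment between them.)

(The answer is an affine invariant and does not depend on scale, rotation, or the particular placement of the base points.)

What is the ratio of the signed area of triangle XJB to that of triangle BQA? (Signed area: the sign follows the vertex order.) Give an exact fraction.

Choose coordinates Q = (0, 0), X = (1, 0), W = (0, 1), J = (4, -2).
1. K lies on line WQ with WK:KQ = 1:(-3) ⇒ K = (0, 3/2)
2. P is where the line through K parallel to JQ meets line JW ⇒ P = (-2, 5/2)
3. B is the centroid of triangle QJW ⇒ B = (4/3, -1/3)
4. A is the centroid of triangle KBP ⇒ A = (-2/9, 11/9)
2·[XJB] = -1/3, 2·[BQA] = -14/9
[XJB]:[BQA] = -1/3:-14/9 = 3/14

[XJB]:[BQA] = 3/14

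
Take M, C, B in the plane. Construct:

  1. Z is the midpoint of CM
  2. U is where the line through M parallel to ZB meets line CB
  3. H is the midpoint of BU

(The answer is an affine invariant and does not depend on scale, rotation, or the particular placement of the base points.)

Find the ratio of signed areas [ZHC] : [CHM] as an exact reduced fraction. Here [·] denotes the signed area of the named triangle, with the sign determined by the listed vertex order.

[ZHC]:[CHM] = -1/2

Set M = (0, 0), C = (1, 0), B = (0, 1); any affine frame gives the same invariant.
1. Z is the midpoint of CM ⇒ Z = (1/2, 0)
2. U is where the line through M parallel to ZB meets line CB ⇒ U = (-1, 2)
3. H is the midpoint of BU ⇒ H = (-1/2, 3/2)
2·[ZHC] = -3/4, 2·[CHM] = 3/2
[ZHC]:[CHM] = -3/4:3/2 = -1/2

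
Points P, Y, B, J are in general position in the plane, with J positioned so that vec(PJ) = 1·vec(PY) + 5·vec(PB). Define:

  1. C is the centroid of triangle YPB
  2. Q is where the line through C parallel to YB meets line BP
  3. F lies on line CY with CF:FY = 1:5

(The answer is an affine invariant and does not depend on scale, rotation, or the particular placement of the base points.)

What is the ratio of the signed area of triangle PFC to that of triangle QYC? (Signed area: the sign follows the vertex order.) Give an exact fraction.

[PFC]:[QYC] = -1/2

Set P = (0, 0), Y = (1, 0), B = (0, 1), J = (1, 5); any affine frame gives the same invariant.
1. C is the centroid of triangle YPB ⇒ C = (1/3, 1/3)
2. Q is where the line through C parallel to YB meets line BP ⇒ Q = (0, 2/3)
3. F lies on line CY with CF:FY = 1:5 ⇒ F = (4/9, 5/18)
2·[PFC] = 1/18, 2·[QYC] = -1/9
[PFC]:[QYC] = 1/18:-1/9 = -1/2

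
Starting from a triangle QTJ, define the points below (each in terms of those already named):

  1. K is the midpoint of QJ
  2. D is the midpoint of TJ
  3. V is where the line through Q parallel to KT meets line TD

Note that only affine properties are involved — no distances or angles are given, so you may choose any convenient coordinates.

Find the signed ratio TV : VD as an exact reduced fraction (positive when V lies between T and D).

Choose coordinates Q = (0, 0), T = (1, 0), J = (0, 1).
1. K is the midpoint of QJ ⇒ K = (0, 1/2)
2. D is the midpoint of TJ ⇒ D = (1/2, 1/2)
3. V is where the line through Q parallel to KT meets line TD ⇒ V = (2, -1)
V = T + t·(D−T) with t = -2, so TV:VD = t:(1−t) = -2:3

TV:VD = -2/3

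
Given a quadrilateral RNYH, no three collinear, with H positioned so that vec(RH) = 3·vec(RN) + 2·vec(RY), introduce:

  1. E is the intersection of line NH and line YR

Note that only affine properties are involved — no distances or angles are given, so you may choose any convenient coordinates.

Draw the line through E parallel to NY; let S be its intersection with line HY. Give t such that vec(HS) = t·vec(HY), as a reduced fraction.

t = 3/2

Assign R = (0, 0), N = (1, 0), Y = (0, 1), H = (3, 2) — the answer is frame-independent, so this choice is without loss of generality.
1. E is the intersection of line NH and line YR ⇒ E = (0, -1)
through E parallel to NY: direction (-1, 1); meets HY at S = (-3/2, 1/2)
S = H + t·(Y−H) with t = 3/2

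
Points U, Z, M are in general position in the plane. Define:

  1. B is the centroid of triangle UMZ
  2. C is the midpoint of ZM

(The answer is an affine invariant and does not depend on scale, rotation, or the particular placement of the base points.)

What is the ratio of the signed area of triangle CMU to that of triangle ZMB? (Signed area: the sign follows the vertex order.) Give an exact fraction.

[CMU]:[ZMB] = 3/2

Choose coordinates U = (0, 0), Z = (1, 0), M = (0, 1).
1. B is the centroid of triangle UMZ ⇒ B = (1/3, 1/3)
2. C is the midpoint of ZM ⇒ C = (1/2, 1/2)
2·[CMU] = 1/2, 2·[ZMB] = 1/3
[CMU]:[ZMB] = 1/2:1/3 = 3/2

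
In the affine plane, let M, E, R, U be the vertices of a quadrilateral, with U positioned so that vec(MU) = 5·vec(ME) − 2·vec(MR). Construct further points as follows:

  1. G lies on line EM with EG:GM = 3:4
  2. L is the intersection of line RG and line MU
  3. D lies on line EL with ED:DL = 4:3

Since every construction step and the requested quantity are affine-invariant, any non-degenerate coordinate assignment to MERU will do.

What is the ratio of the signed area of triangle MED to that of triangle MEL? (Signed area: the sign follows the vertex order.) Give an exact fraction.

Choose coordinates M = (0, 0), E = (1, 0), R = (0, 1), U = (5, -2).
1. G lies on line EM with EG:GM = 3:4 ⇒ G = (4/7, 0)
2. L is the intersection of line RG and line MU ⇒ L = (20/27, -8/27)
3. D lies on line EL with ED:DL = 4:3 ⇒ D = (23/27, -32/189)
2·[MED] = -32/189, 2·[MEL] = -8/27
[MED]:[MEL] = -32/189:-8/27 = 4/7

[MED]:[MEL] = 4/7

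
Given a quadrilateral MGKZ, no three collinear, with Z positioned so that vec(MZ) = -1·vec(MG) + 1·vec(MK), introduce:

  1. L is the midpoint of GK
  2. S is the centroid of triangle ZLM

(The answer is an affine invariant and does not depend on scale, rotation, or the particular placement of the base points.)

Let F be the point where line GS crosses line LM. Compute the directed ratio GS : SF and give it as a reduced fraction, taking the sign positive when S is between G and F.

Assign M = (0, 0), G = (1, 0), K = (0, 1), Z = (-1, 1) — the answer is frame-independent, so this choice is without loss of generality.
1. L is the midpoint of GK ⇒ L = (1/2, 1/2)
2. S is the centroid of triangle ZLM ⇒ S = (-1/6, 1/2)
line GS meets LM at F = (3/10, 3/10)
S = G + t·(F−G) with t = 5/3, so GS:SF = 5/3:-2/3

GS:SF = -5/2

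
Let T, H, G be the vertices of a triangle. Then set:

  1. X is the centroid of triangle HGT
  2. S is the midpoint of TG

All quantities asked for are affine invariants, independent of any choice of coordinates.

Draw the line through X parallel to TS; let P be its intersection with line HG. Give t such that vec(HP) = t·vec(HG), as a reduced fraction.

t = 2/3

Choose coordinates T = (0, 0), H = (1, 0), G = (0, 1).
1. X is the centroid of triangle HGT ⇒ X = (1/3, 1/3)
2. S is the midpoint of TG ⇒ S = (0, 1/2)
through X parallel to TS: direction (0, 1/2); meets HG at P = (1/3, 2/3)
P = H + t·(G−H) with t = 2/3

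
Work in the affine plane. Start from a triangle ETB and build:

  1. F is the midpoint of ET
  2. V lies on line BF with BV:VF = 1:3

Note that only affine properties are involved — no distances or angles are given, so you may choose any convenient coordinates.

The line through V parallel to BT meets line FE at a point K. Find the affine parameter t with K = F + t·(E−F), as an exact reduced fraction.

Choose coordinates E = (0, 0), T = (1, 0), B = (0, 1).
1. F is the midpoint of ET ⇒ F = (1/2, 0)
2. V lies on line BF with BV:VF = 1:3 ⇒ V = (1/8, 3/4)
through V parallel to BT: direction (1, -1); meets FE at K = (7/8, 0)
K = F + t·(E−F) with t = -3/4

t = -3/4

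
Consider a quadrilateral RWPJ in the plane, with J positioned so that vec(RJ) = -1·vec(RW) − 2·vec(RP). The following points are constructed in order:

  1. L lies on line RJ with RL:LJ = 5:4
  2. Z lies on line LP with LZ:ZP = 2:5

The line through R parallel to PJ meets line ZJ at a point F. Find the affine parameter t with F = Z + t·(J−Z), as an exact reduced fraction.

t = -43/20

Set R = (0, 0), W = (1, 0), P = (0, 1), J = (-1, -2); any affine frame gives the same invariant.
1. L lies on line RJ with RL:LJ = 5:4 ⇒ L = (-5/9, -10/9)
2. Z lies on line LP with LZ:ZP = 2:5 ⇒ Z = (-25/63, -32/63)
through R parallel to PJ: direction (-1, -3); meets ZJ at F = (9/10, 27/10)
F = Z + t·(J−Z) with t = -43/20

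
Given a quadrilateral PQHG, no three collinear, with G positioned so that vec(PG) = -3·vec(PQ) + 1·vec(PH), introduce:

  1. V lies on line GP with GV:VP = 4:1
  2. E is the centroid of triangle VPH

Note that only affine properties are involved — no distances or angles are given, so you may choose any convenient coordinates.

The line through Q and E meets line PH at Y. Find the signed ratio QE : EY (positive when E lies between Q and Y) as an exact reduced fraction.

QE:EY = -6

Work in coordinates with P = (0, 0), Q = (1, 0), H = (0, 1), G = (-3, 1).
1. V lies on line GP with GV:VP = 4:1 ⇒ V = (-3/5, 1/5)
2. E is the centroid of triangle VPH ⇒ E = (-1/5, 2/5)
line QE meets PH at Y = (0, 1/3)
E = Q + t·(Y−Q) with t = 6/5, so QE:EY = 6/5:-1/5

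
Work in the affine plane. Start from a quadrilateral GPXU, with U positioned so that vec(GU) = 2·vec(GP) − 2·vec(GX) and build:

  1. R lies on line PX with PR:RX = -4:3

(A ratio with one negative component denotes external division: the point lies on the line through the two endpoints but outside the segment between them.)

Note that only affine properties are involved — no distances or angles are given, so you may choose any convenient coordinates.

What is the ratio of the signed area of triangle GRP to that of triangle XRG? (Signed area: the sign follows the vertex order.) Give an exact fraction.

Assign G = (0, 0), P = (1, 0), X = (0, 1), U = (2, -2) — the answer is frame-independent, so this choice is without loss of generality.
1. R lies on line PX with PR:RX = -4:3 ⇒ R = (-3, 4)
2·[GRP] = -4, 2·[XRG] = 3
[GRP]:[XRG] = -4:3 = -4/3

[GRP]:[XRG] = -4/3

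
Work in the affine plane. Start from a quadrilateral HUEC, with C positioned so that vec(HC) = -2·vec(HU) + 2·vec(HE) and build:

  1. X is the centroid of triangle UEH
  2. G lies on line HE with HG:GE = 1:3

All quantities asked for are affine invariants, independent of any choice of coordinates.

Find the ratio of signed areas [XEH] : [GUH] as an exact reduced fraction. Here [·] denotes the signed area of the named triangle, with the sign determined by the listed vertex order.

Set H = (0, 0), U = (1, 0), E = (0, 1), C = (-2, 2); any affine frame gives the same invariant.
1. X is the centroid of triangle UEH ⇒ X = (1/3, 1/3)
2. G lies on line HE with HG:GE = 1:3 ⇒ G = (0, 1/4)
2·[XEH] = 1/3, 2·[GUH] = -1/4
[XEH]:[GUH] = 1/3:-1/4 = -4/3

[XEH]:[GUH] = -4/3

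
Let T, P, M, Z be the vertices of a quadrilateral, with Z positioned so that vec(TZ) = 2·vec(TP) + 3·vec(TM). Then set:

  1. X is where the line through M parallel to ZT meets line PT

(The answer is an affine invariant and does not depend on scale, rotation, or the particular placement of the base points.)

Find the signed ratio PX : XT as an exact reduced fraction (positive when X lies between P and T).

Set T = (0, 0), P = (1, 0), M = (0, 1), Z = (2, 3); any affine frame gives the same invariant.
1. X is where the line through M parallel to ZT meets line PT ⇒ X = (-2/3, 0)
X = P + t·(T−P) with t = 5/3, so PX:XT = t:(1−t) = 5/3:-2/3

PX:XT = -5/2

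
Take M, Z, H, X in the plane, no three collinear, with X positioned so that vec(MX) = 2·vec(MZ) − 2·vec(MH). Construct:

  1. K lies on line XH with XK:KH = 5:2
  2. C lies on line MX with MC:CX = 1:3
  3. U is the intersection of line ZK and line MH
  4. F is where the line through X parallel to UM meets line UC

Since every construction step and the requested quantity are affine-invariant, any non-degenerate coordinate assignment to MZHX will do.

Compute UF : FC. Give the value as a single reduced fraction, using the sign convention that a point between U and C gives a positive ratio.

UF:FC = -4/3

Assign M = (0, 0), Z = (1, 0), H = (0, 1), X = (2, -2) — the answer is frame-independent, so this choice is without loss of generality.
1. K lies on line XH with XK:KH = 5:2 ⇒ K = (4/7, 1/7)
2. C lies on line MX with MC:CX = 1:3 ⇒ C = (1/2, -1/2)
3. U is the intersection of line ZK and line MH ⇒ U = (0, 1/3)
4. F is where the line through X parallel to UM meets line UC ⇒ F = (2, -3)
F = U + t·(C−U) with t = 4, so UF:FC = t:(1−t) = 4:-3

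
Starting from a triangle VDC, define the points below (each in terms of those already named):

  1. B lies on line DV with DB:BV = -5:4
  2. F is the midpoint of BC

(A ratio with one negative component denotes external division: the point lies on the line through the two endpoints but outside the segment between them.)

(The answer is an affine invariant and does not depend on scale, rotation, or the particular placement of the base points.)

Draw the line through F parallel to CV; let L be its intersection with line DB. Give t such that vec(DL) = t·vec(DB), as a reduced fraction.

t = 3/5

Assign V = (0, 0), D = (1, 0), C = (0, 1) — the answer is frame-independent, so this choice is without loss of generality.
1. B lies on line DV with DB:BV = -5:4 ⇒ B = (-4, 0)
2. F is the midpoint of BC ⇒ F = (-2, 1/2)
through F parallel to CV: direction (0, -1); meets DB at L = (-2, 0)
L = D + t·(B−D) with t = 3/5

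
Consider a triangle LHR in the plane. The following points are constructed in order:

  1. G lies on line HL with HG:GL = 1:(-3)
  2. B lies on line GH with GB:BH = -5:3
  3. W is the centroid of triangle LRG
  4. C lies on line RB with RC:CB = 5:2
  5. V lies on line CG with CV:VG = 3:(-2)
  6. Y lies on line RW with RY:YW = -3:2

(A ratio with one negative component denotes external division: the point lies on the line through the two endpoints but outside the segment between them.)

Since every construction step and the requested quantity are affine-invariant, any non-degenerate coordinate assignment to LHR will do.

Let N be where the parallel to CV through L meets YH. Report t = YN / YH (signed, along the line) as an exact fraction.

Assign L = (0, 0), H = (1, 0), R = (0, 1) — the answer is frame-independent, so this choice is without loss of generality.
1. G lies on line HL with HG:GL = 1:(-3) ⇒ G = (3/2, 0)
2. B lies on line GH with GB:BH = -5:3 ⇒ B = (1/4, 0)
3. W is the centroid of triangle LRG ⇒ W = (1/2, 1/3)
4. C lies on line RB with RC:CB = 5:2 ⇒ C = (5/28, 2/7)
5. V lies on line CG with CV:VG = 3:(-2) ⇒ V = (29/7, -4/7)
6. Y lies on line RW with RY:YW = -3:2 ⇒ Y = (3/2, -1)
through L parallel to CV: direction (111/28, -6/7); meets YH at N = (37/33, -8/33)
N = Y + t·(H−Y) with t = 25/33

t = 25/33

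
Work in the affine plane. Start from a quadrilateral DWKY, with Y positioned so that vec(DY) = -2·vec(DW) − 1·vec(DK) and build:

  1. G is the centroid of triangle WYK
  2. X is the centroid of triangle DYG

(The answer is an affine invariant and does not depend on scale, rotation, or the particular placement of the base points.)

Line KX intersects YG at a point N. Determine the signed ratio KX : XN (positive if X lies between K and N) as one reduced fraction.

KX:XN = -13

Work in coordinates with D = (0, 0), W = (1, 0), K = (0, 1), Y = (-2, -1).
1. G is the centroid of triangle WYK ⇒ G = (-1/3, 0)
2. X is the centroid of triangle DYG ⇒ X = (-7/9, -1/3)
line KX meets YG at N = (-28/39, -3/13)
X = K + t·(N−K) with t = 13/12, so KX:XN = 13/12:-1/12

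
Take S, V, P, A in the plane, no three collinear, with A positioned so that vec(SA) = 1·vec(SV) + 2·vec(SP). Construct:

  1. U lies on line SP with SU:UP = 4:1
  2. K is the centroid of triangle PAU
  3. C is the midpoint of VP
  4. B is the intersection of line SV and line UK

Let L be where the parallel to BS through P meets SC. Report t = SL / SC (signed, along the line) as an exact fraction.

t = 2

Assign S = (0, 0), V = (1, 0), P = (0, 1), A = (1, 2) — the answer is frame-independent, so this choice is without loss of generality.
1. U lies on line SP with SU:UP = 4:1 ⇒ U = (0, 4/5)
2. K is the centroid of triangle PAU ⇒ K = (1/3, 19/15)
3. C is the midpoint of VP ⇒ C = (1/2, 1/2)
4. B is the intersection of line SV and line UK ⇒ B = (-4/7, 0)
through P parallel to BS: direction (4/7, 0); meets SC at L = (1, 1)
L = S + t·(C−S) with t = 2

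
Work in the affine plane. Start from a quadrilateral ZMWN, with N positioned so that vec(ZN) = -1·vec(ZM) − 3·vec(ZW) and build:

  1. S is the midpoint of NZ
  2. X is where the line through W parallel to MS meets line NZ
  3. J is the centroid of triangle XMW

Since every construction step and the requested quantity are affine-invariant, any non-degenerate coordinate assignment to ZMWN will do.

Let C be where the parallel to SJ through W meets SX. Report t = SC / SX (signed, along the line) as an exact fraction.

Choose coordinates Z = (0, 0), M = (1, 0), W = (0, 1), N = (-1, -3).
1. S is the midpoint of NZ ⇒ S = (-1/2, -3/2)
2. X is where the line through W parallel to MS meets line NZ ⇒ X = (1/2, 3/2)
3. J is the centroid of triangle XMW ⇒ J = (1/2, 5/6)
through W parallel to SJ: direction (1, 7/3); meets SX at C = (3/2, 9/2)
C = S + t·(X−S) with t = 2

t = 2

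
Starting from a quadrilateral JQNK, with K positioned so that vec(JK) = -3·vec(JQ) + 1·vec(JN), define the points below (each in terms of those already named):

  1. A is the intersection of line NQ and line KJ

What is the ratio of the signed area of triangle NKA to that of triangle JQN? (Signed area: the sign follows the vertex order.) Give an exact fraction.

Set J = (0, 0), Q = (1, 0), N = (0, 1), K = (-3, 1); any affine frame gives the same invariant.
1. A is the intersection of line NQ and line KJ ⇒ A = (3/2, -1/2)
2·[NKA] = 9/2, 2·[JQN] = 1
[NKA]:[JQN] = 9/2:1 = 9/2

[NKA]:[JQN] = 9/2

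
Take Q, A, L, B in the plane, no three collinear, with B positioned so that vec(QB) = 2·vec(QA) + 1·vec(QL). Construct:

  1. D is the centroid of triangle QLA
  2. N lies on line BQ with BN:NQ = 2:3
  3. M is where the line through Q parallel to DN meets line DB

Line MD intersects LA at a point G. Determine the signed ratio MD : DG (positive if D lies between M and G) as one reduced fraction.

Choose coordinates Q = (0, 0), A = (1, 0), L = (0, 1), B = (2, 1).
1. D is the centroid of triangle QLA ⇒ D = (1/3, 1/3)
2. N lies on line BQ with BN:NQ = 2:3 ⇒ N = (6/5, 3/5)
3. M is where the line through Q parallel to DN meets line DB ⇒ M = (-13/6, -2/3)
line MD meets LA at G = (4/7, 3/7)
D = M + t·(G−M) with t = 21/23, so MD:DG = 21/23:2/23

MD:DG = 21/2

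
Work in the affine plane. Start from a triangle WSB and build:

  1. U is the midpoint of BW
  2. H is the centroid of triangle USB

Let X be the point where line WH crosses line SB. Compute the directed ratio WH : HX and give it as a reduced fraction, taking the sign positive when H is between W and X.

Work in coordinates with W = (0, 0), S = (1, 0), B = (0, 1).
1. U is the midpoint of BW ⇒ U = (0, 1/2)
2. H is the centroid of triangle USB ⇒ H = (1/3, 1/2)
line WH meets SB at X = (2/5, 3/5)
H = W + t·(X−W) with t = 5/6, so WH:HX = 5/6:1/6

WH:HX = 5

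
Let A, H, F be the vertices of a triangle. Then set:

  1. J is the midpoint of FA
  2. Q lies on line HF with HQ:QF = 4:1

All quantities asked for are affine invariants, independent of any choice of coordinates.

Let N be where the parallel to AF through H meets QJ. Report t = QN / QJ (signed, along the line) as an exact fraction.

t = -4

Choose coordinates A = (0, 0), H = (1, 0), F = (0, 1).
1. J is the midpoint of FA ⇒ J = (0, 1/2)
2. Q lies on line HF with HQ:QF = 4:1 ⇒ Q = (1/5, 4/5)
through H parallel to AF: direction (0, 1); meets QJ at N = (1, 2)
N = Q + t·(J−Q) with t = -4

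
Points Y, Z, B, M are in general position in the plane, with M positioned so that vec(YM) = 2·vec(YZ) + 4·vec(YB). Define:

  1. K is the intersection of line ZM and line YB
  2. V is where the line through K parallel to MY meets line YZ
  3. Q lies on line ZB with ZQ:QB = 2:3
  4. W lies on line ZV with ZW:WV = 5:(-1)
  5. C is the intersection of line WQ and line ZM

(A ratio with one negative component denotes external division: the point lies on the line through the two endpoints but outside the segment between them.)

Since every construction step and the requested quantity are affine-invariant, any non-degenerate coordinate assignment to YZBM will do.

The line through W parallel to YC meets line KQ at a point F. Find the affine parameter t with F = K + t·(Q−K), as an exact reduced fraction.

Set Y = (0, 0), Z = (1, 0), B = (0, 1), M = (2, 4); any affine frame gives the same invariant.
1. K is the intersection of line ZM and line YB ⇒ K = (0, -4)
2. V is where the line through K parallel to MY meets line YZ ⇒ V = (2, 0)
3. Q lies on line ZB with ZQ:QB = 2:3 ⇒ Q = (3/5, 2/5)
4. W lies on line ZV with ZW:WV = 5:(-1) ⇒ W = (9/4, 0)
5. C is the intersection of line WQ and line ZM ⇒ C = (15/14, 2/7)
through W parallel to YC: direction (15/14, 2/7); meets KQ at F = (51/106, -25/53)
F = K + t·(Q−K) with t = 85/106

t = 85/106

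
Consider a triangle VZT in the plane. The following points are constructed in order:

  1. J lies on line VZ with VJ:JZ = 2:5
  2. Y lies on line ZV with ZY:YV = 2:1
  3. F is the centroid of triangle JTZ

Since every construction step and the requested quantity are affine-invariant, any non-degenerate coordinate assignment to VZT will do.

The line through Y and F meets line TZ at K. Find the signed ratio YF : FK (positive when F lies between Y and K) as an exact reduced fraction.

Assign V = (0, 0), Z = (1, 0), T = (0, 1) — the answer is frame-independent, so this choice is without loss of generality.
1. J lies on line VZ with VJ:JZ = 2:5 ⇒ J = (2/7, 0)
2. Y lies on line ZV with ZY:YV = 2:1 ⇒ Y = (1/3, 0)
3. F is the centroid of triangle JTZ ⇒ F = (3/7, 1/3)
line YF meets TZ at K = (13/27, 14/27)
F = Y + t·(K−Y) with t = 9/14, so YF:FK = 9/14:5/14

YF:FK = 9/5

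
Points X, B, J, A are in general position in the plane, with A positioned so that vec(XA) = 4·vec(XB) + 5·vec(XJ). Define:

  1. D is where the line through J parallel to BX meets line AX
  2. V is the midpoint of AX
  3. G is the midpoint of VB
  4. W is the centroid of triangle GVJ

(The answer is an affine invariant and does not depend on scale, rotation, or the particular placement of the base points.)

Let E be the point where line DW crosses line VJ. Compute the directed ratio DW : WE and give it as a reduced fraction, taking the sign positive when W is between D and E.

DW:WE = 37/35

Work in coordinates with X = (0, 0), B = (1, 0), J = (0, 1), A = (4, 5).
1. D is where the line through J parallel to BX meets line AX ⇒ D = (4/5, 1)
2. V is the midpoint of AX ⇒ V = (2, 5/2)
3. G is the midpoint of VB ⇒ G = (3/2, 5/4)
4. W is the centroid of triangle GVJ ⇒ W = (7/6, 19/12)
line DW meets VJ at E = (56/37, 79/37)
W = D + t·(E−D) with t = 37/72, so DW:WE = 37/72:35/72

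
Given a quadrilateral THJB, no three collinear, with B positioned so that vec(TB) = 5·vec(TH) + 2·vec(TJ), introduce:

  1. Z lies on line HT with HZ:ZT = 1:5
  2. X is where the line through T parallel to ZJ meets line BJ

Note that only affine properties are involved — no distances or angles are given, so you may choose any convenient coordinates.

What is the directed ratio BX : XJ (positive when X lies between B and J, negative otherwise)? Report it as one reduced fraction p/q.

BX:XJ = -8

Assign T = (0, 0), H = (1, 0), J = (0, 1), B = (5, 2) — the answer is frame-independent, so this choice is without loss of generality.
1. Z lies on line HT with HZ:ZT = 1:5 ⇒ Z = (5/6, 0)
2. X is where the line through T parallel to ZJ meets line BJ ⇒ X = (-5/7, 6/7)
X = B + t·(J−B) with t = 8/7, so BX:XJ = t:(1−t) = 8/7:-1/7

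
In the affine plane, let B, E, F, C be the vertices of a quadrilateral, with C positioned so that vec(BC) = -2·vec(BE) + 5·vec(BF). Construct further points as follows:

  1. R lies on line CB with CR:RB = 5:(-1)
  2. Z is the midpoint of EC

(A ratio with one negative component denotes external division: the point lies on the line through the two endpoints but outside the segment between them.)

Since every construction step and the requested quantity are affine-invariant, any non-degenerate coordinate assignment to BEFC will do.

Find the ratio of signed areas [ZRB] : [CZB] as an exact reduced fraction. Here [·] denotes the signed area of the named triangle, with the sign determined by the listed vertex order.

[ZRB]:[CZB] = 1/4

Choose coordinates B = (0, 0), E = (1, 0), F = (0, 1), C = (-2, 5).
1. R lies on line CB with CR:RB = 5:(-1) ⇒ R = (1/2, -5/4)
2. Z is the midpoint of EC ⇒ Z = (-1/2, 5/2)
2·[ZRB] = -5/8, 2·[CZB] = -5/2
[ZRB]:[CZB] = -5/8:-5/2 = 1/4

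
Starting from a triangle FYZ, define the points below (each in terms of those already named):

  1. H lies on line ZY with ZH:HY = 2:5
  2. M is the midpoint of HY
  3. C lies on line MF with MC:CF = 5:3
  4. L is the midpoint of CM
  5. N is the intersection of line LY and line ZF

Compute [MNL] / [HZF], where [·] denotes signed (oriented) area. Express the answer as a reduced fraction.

Work in coordinates with F = (0, 0), Y = (1, 0), Z = (0, 1).
1. H lies on line ZY with ZH:HY = 2:5 ⇒ H = (2/7, 5/7)
2. M is the midpoint of HY ⇒ M = (9/14, 5/14)
3. C lies on line MF with MC:CF = 5:3 ⇒ C = (27/112, 15/112)
4. L is the midpoint of CM ⇒ L = (99/224, 55/224)
5. N is the intersection of line LY and line ZF ⇒ N = (0, 11/25)
2·[MNL] = 99/1120, 2·[HZF] = 2/7
[MNL]:[HZF] = 99/1120:2/7 = 99/320

[MNL]:[HZF] = 99/320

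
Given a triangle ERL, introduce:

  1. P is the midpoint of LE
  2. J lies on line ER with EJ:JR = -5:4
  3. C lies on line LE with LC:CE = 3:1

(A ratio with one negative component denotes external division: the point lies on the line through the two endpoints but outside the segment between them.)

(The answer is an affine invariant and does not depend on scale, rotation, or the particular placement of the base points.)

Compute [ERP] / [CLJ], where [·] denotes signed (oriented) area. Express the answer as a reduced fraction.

[ERP]:[CLJ] = -2/15

Set E = (0, 0), R = (1, 0), L = (0, 1); any affine frame gives the same invariant.
1. P is the midpoint of LE ⇒ P = (0, 1/2)
2. J lies on line ER with EJ:JR = -5:4 ⇒ J = (5, 0)
3. C lies on line LE with LC:CE = 3:1 ⇒ C = (0, 1/4)
2·[ERP] = 1/2, 2·[CLJ] = -15/4
[ERP]:[CLJ] = 1/2:-15/4 = -2/15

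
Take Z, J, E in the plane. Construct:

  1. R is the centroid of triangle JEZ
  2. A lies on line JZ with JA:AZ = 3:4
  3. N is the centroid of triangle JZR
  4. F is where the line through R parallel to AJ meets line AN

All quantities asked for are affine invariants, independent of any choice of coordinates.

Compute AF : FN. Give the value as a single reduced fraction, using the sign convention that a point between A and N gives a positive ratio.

Assign Z = (0, 0), J = (1, 0), E = (0, 1) — the answer is frame-independent, so this choice is without loss of generality.
1. R is the centroid of triangle JEZ ⇒ R = (1/3, 1/3)
2. A lies on line JZ with JA:AZ = 3:4 ⇒ A = (4/7, 0)
3. N is the centroid of triangle JZR ⇒ N = (4/9, 1/9)
4. F is where the line through R parallel to AJ meets line AN ⇒ F = (4/21, 1/3)
F = A + t·(N−A) with t = 3, so AF:FN = t:(1−t) = 3:-2

AF:FN = -3/2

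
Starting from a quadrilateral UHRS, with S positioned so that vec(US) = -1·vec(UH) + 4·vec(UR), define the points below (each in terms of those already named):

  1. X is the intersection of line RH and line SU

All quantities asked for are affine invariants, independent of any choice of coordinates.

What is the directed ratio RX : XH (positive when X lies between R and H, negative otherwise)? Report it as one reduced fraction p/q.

RX:XH = -1/4

Set U = (0, 0), H = (1, 0), R = (0, 1), S = (-1, 4); any affine frame gives the same invariant.
1. X is the intersection of line RH and line SU ⇒ X = (-1/3, 4/3)
X = R + t·(H−R) with t = -1/3, so RX:XH = t:(1−t) = -1/3:4/3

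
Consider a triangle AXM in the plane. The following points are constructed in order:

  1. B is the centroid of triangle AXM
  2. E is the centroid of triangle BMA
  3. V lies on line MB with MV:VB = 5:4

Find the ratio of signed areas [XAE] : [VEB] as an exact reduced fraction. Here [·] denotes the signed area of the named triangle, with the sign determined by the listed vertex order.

Work in coordinates with A = (0, 0), X = (1, 0), M = (0, 1).
1. B is the centroid of triangle AXM ⇒ B = (1/3, 1/3)
2. E is the centroid of triangle BMA ⇒ E = (1/9, 4/9)
3. V lies on line MB with MV:VB = 5:4 ⇒ V = (5/27, 17/27)
2·[XAE] = -4/9, 2·[VEB] = 4/81
[XAE]:[VEB] = -4/9:4/81 = -9

[XAE]:[VEB] = -9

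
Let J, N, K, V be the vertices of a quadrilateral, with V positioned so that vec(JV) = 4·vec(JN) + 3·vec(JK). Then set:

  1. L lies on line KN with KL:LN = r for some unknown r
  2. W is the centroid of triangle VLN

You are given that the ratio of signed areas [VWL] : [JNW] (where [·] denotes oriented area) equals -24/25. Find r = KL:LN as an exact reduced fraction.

Set J = (0, 0), N = (1, 0), K = (0, 1), V = (4, 3); any affine frame gives the same invariant.
1. With KL:LN = r, write λ = r/(r+1) so L = K + λ·(N−K); L is affine-linear in λ
2. W is the centroid of triangle VLN ⇒ W is an affine combination of earlier points and hence also affine-linear in λ
Every point depending on L is an affine combination of L and λ-independent points, so each such coordinate is linear in λ; the λ² term in each signed area is a multiple of (N−K)×(N−K) = 0, so 2·[VWL] and 2·[JNW] are each linear in λ. Evaluating at λ=0 and λ=1:
  2·[VWL] = 2·λ − 2,   2·[JNW] = -1/3·λ + 4/3
So [VWL]:[JNW] = (2·λ − 2) / (-1/3·λ + 4/3). Setting this equal to -24/25:
  2·λ − 2 = -24/25·(-1/3·λ + 4/3)  ⇒  λ = 3/7
Then r = λ/(1−λ) = (3/7)/(4/7) = 3/4. Check: with r = 3/4, L = (3/7, 4/7) and [VWL]:[JNW] = -24/25 as required.

r = 3/4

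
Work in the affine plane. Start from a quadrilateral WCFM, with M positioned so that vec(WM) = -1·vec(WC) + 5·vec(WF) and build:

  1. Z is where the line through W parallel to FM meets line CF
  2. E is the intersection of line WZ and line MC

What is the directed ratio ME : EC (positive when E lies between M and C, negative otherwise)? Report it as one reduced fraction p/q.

Choose coordinates W = (0, 0), C = (1, 0), F = (0, 1), M = (-1, 5).
1. Z is where the line through W parallel to FM meets line CF ⇒ Z = (-1/3, 4/3)
2. E is the intersection of line WZ and line MC ⇒ E = (-5/3, 20/3)
E = M + t·(C−M) with t = -1/3, so ME:EC = t:(1−t) = -1/3:4/3

ME:EC = -1/4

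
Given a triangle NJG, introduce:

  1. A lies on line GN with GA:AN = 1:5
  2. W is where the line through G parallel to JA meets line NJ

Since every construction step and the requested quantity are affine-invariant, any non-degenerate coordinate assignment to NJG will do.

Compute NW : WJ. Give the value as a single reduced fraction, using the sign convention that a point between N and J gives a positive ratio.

Work in coordinates with N = (0, 0), J = (1, 0), G = (0, 1).
1. A lies on line GN with GA:AN = 1:5 ⇒ A = (0, 5/6)
2. W is where the line through G parallel to JA meets line NJ ⇒ W = (6/5, 0)
W = N + t·(J−N) with t = 6/5, so NW:WJ = t:(1−t) = 6/5:-1/5

NW:WJ = -6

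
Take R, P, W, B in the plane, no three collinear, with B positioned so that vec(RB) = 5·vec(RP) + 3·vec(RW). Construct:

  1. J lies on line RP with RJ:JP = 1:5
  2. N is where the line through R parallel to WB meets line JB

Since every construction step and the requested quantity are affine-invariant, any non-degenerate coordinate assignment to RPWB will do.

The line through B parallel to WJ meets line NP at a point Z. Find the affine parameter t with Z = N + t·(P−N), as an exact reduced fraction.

Assign R = (0, 0), P = (1, 0), W = (0, 1), B = (5, 3) — the answer is frame-independent, so this choice is without loss of generality.
1. J lies on line RP with RJ:JP = 1:5 ⇒ J = (1/6, 0)
2. N is where the line through R parallel to WB meets line JB ⇒ N = (15/32, 3/16)
through B parallel to WJ: direction (1/6, -1); meets NP at Z = (185/32, -27/16)
Z = N + t·(P−N) with t = 10

t = 10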